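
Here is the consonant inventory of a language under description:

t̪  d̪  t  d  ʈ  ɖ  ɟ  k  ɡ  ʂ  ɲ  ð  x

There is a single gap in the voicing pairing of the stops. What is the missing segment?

/c/

Voiceless: /t̪/ (dental), /t/ (alveolar), /ʈ/ (retroflex), /k/ (velar).
Voiced: /d̪/ (dental), /d/ (alveolar), /ɖ/ (retroflex), /ɟ/ (palatal), /ɡ/ (velar).
The palatal row has no voiceless member, so the gap is the voiceless palatal stop /c/.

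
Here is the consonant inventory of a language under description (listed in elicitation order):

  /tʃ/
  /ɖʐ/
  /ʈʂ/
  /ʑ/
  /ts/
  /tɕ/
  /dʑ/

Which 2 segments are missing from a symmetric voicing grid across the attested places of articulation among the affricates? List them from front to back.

place of articulation  voiceless  voiced  
alveolar          ts        —       
postalveolar      tʃ        —       
retroflex         ʈʂ        ɖʐ      
alveolo-palatal   tɕ        dʑ      
Gaps, from front to back: alveolar lacks voiced (/dz/); postalveolar lacks voiced (/dʒ/).

/dz/, /dʒ/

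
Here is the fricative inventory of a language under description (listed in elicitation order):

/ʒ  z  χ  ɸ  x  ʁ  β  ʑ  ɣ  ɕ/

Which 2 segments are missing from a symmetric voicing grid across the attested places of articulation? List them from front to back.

/s/, /ʃ/

bilabial: voiceless /ɸ/, voiced /β/.
alveolar: voiceless —, voiced /z/.
postalveolar: voiceless —, voiced /ʒ/.
alveolo-palatal: voiceless /ɕ/, voiced /ʑ/.
velar: voiceless /x/, voiced /ɣ/.
uvular: voiceless /χ/, voiced /ʁ/.
Gaps, from front to back: alveolar lacks voiceless (/s/); postalveolar lacks voiceless (/ʃ/).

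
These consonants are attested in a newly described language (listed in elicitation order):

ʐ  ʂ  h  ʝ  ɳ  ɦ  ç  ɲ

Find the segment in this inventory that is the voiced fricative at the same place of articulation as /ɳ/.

/ʐ/

/ɳ/ is a retroflex nasal.
The voiced fricative at the same place is a voiced retroflex fricative — in this inventory, /ʐ/.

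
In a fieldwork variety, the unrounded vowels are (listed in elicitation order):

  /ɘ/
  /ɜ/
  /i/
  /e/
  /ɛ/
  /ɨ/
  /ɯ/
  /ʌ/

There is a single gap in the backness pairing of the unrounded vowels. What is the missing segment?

height            front     central   back    
high              i         ɨ         ɯ       
high-mid          e         ɘ         —       
low-mid           ɛ         ɜ         ʌ       
The high-mid row has no back member, so the gap is the high-mid back unrounded vowel /ɤ/.

/ɤ/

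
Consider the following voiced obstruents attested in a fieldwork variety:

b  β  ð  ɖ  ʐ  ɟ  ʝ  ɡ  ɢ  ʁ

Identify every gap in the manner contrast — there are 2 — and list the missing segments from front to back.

/d̪/, /ɣ/

Stop: /b/ (bilabial), /ɖ/ (retroflex), /ɟ/ (palatal), /ɡ/ (velar), /ɢ/ (uvular).
Fricative: /β/ (bilabial), /ð/ (dental), /ʐ/ (retroflex), /ʝ/ (palatal), /ʁ/ (uvular).
Gaps, from front to back: dental lacks stop (/d̪/); velar lacks fricative (/ɣ/).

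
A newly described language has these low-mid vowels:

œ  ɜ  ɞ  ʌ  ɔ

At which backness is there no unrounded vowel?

front

backness          unrounded  rounded 
front             —         œ       
central           ɜ         ɞ       
back              ʌ         ɔ       
Every backness has an unrounded member except front, where /ɛ/ would be expected.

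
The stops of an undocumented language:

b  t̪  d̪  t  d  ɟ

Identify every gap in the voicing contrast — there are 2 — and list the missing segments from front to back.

/p/, /c/

place of articulation  voiceless  voiced  
bilabial          —         b       
dental            t̪        d̪      
alveolar          t         d       
palatal           —         ɟ       
Gaps, from front to back: bilabial lacks voiceless (/p/); palatal lacks voiceless (/c/).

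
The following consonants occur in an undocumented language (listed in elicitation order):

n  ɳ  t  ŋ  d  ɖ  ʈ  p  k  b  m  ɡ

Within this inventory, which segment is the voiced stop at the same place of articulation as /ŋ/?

/ɡ/

/ŋ/ is a velar nasal.
The voiced stop at the same place is a voiced velar stop — in this inventory, /ɡ/.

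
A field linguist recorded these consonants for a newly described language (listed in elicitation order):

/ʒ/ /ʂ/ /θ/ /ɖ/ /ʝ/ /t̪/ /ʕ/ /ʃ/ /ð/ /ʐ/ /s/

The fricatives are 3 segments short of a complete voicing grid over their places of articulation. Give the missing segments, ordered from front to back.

Voiceless: /θ/ (dental), /s/ (alveolar), /ʃ/ (postalveolar), /ʂ/ (retroflex).
Voiced: /ð/ (dental), /ʒ/ (postalveolar), /ʐ/ (retroflex), /ʝ/ (palatal), /ʕ/ (pharyngeal).
Gaps, from front to back: alveolar lacks voiced (/z/); palatal lacks voiceless (/ç/); pharyngeal lacks voiceless (/ħ/).

/z/, /ç/, /ħ/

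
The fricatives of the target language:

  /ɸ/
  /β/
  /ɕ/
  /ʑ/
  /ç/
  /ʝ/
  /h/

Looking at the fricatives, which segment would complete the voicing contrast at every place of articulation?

/ɦ/

Voiceless: /ɸ/ (bilabial), /ɕ/ (alveolo-palatal), /ç/ (palatal), /h/ (glottal).
Voiced: /β/ (bilabial), /ʑ/ (alveolo-palatal), /ʝ/ (palatal).
The glottal row has no voiced member, so the gap is the voiced glottal fricative /ɦ/.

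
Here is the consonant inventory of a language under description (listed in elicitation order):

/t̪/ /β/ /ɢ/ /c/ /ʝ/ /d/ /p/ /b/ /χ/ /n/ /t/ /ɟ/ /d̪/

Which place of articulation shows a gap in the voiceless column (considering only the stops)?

Voiceless: /p/ (bilabial), /t̪/ (dental), /t/ (alveolar), /c/ (palatal).
Voiced: /b/ (bilabial), /d̪/ (dental), /d/ (alveolar), /ɟ/ (palatal), /ɢ/ (uvular).
Every place of articulation has a voiceless member except uvular, where /q/ would be expected.

uvular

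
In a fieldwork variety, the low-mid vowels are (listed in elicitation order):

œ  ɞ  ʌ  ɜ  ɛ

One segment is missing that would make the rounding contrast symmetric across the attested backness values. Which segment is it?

front: unrounded /ɛ/, rounded /œ/.
central: unrounded /ɜ/, rounded /ɞ/.
back: unrounded /ʌ/, rounded —.
The back row has no rounded member, so the gap is the back rounded vowel /ɔ/.

/ɔ/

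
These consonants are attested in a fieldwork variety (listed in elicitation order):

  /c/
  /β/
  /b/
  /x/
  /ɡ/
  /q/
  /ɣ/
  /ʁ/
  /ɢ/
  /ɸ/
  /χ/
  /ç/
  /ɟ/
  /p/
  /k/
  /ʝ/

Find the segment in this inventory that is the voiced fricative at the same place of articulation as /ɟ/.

/ɟ/ is a voiced palatal stop.
The voiced fricative at the same place is a voiced palatal fricative — in this inventory, /ʝ/.

/ʝ/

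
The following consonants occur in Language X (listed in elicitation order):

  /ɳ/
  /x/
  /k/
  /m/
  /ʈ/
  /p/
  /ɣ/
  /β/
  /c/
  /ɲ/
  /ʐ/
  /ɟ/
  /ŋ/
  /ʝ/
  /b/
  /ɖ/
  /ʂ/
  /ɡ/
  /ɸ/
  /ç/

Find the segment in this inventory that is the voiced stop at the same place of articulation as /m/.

/m/ is a bilabial nasal.
The voiced stop at the same place is a voiced bilabial stop — in this inventory, /b/.

/b/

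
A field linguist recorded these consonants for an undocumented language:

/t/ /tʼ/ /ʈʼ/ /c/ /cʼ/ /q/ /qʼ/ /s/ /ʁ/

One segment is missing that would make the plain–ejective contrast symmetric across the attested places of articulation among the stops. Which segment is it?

/ʈ/

place of articulation  plain     ejective
alveolar          t         tʼ      
retroflex         —         ʈʼ      
palatal           c         cʼ      
uvular            q         qʼ      
The retroflex row has no plain member, so the gap is the plain retroflex stop /ʈ/.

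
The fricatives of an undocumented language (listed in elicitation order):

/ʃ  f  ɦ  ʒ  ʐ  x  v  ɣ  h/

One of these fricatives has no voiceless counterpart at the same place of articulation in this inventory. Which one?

/ʐ/

Labiodental: /f/ ~ /v/
Postalveolar: /ʃ/ ~ /ʒ/
Velar: /x/ ~ /ɣ/
Glottal: /h/ ~ /ɦ/
Retroflex: only /ʐ/ (voiced); no voiceless partner.
So /ʐ/ is the unpaired segment.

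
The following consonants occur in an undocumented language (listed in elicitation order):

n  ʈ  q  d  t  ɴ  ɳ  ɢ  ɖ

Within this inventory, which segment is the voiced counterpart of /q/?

/ɢ/

/q/ is a voiceless uvular stop.
The voiced counterpart is a voiced uvular stop — in this inventory, /ɢ/.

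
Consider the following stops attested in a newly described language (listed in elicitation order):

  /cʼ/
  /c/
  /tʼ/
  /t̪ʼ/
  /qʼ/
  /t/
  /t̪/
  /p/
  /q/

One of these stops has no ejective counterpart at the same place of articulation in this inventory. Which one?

/p/

Dental: /t̪/ ~ /t̪ʼ/
Alveolar: /t/ ~ /tʼ/
Palatal: /c/ ~ /cʼ/
Uvular: /q/ ~ /qʼ/
Bilabial: only /p/ (plain); no ejective partner.
So /p/ is the unpaired segment.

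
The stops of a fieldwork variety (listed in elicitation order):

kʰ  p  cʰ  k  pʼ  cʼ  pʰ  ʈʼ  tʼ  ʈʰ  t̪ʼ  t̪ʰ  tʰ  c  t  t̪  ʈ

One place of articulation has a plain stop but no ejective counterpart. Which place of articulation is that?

velar

Plain: /p/ (bilabial), /t̪/ (dental), /t/ (alveolar), /ʈ/ (retroflex), /c/ (palatal), /k/ (velar).
Aspirated: /pʰ/ (bilabial), /t̪ʰ/ (dental), /tʰ/ (alveolar), /ʈʰ/ (retroflex), /cʰ/ (palatal), /kʰ/ (velar).
Ejective: /pʼ/ (bilabial), /t̪ʼ/ (dental), /tʼ/ (alveolar), /ʈʼ/ (retroflex), /cʼ/ (palatal).
Every place of articulation has an ejective member except velar, where /kʼ/ would be expected.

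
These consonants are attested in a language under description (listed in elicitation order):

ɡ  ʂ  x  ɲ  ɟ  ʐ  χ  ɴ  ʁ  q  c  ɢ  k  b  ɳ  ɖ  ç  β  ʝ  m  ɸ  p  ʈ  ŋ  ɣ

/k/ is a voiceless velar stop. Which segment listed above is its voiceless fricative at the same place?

/x/

The voiceless fricative at the same place is a voiceless velar fricative — in this inventory, /x/.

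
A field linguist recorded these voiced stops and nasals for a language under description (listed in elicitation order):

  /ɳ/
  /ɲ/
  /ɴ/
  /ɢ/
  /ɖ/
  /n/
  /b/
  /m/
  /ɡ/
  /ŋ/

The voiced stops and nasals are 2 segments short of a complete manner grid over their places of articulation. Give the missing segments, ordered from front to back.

bilabial: oral stop /b/, nasal /m/.
alveolar: oral stop —, nasal /n/.
retroflex: oral stop /ɖ/, nasal /ɳ/.
palatal: oral stop —, nasal /ɲ/.
velar: oral stop /ɡ/, nasal /ŋ/.
uvular: oral stop /ɢ/, nasal /ɴ/.
Gaps, from front to back: alveolar lacks oral stop (/d/); palatal lacks oral stop (/ɟ/).

/d/, /ɟ/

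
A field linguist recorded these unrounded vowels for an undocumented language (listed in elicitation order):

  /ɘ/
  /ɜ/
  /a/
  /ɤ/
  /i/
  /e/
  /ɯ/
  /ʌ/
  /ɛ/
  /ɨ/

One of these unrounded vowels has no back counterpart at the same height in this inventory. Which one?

/a/

High: /i/ ~ /ɨ/ ~ /ɯ/
High-mid: /e/ ~ /ɘ/ ~ /ɤ/
Low-mid: /ɛ/ ~ /ɜ/ ~ /ʌ/
Low: only /a/ (front); no back partner.
So /a/ is the unpaired segment.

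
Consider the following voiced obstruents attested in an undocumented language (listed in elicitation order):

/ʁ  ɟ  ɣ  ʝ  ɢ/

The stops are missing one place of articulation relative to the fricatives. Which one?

velar

place of articulation  stop      fricative
palatal           ɟ         ʝ       
velar             —         ɣ       
uvular            ɢ         ʁ       
Every place of articulation has a stop member except velar, where /ɡ/ would be expected.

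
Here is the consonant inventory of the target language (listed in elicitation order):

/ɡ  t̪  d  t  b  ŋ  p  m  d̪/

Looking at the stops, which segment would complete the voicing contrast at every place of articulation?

/k/

Voiceless: /p/ (bilabial), /t̪/ (dental), /t/ (alveolar).
Voiced: /b/ (bilabial), /d̪/ (dental), /d/ (alveolar), /ɡ/ (velar).
The velar row has no voiceless member, so the gap is the voiceless velar stop /k/.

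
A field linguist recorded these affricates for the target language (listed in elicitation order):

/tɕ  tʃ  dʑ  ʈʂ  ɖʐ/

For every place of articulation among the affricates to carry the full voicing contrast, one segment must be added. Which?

/dʒ/

postalveolar: voiceless /tʃ/, voiced —.
retroflex: voiceless /ʈʂ/, voiced /ɖʐ/.
alveolo-palatal: voiceless /tɕ/, voiced /dʑ/.
The postalveolar row has no voiced member, so the gap is the voiced postalveolar affricate /dʒ/.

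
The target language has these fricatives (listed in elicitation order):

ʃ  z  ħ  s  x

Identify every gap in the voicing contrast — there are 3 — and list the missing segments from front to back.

/ʒ/, /ɣ/, /ʕ/

Voiceless: /s/ (alveolar), /ʃ/ (postalveolar), /x/ (velar), /ħ/ (pharyngeal).
Voiced: /z/ (alveolar).
Gaps, from front to back: postalveolar lacks voiced (/ʒ/); velar lacks voiced (/ɣ/); pharyngeal lacks voiced (/ʕ/).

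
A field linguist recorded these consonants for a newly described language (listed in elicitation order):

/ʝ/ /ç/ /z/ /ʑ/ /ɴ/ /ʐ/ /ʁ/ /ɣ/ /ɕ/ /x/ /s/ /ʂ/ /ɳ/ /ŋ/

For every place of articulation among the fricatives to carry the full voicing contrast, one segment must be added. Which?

/χ/

Voiceless: /s/ (alveolar), /ʂ/ (retroflex), /ɕ/ (alveolo-palatal), /ç/ (palatal), /x/ (velar).
Voiced: /z/ (alveolar), /ʐ/ (retroflex), /ʑ/ (alveolo-palatal), /ʝ/ (palatal), /ɣ/ (velar), /ʁ/ (uvular).
The uvular row has no voiceless member, so the gap is the voiceless uvular fricative /χ/.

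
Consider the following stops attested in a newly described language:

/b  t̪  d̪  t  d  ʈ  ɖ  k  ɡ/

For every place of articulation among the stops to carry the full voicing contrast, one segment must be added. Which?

Voiceless: /t̪/ (dental), /t/ (alveolar), /ʈ/ (retroflex), /k/ (velar).
Voiced: /b/ (bilabial), /d̪/ (dental), /d/ (alveolar), /ɖ/ (retroflex), /ɡ/ (velar).
The bilabial row has no voiceless member, so the gap is the voiceless bilabial stop /p/.

/p/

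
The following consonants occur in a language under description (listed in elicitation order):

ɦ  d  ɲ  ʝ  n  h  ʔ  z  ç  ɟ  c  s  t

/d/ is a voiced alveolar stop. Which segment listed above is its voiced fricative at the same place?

The voiced fricative at the same place is a voiced alveolar fricative — in this inventory, /z/.

/z/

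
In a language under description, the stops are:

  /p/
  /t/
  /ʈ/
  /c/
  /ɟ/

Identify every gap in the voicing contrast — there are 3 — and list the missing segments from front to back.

place of articulation  voiceless  voiced  
bilabial          p         —       
alveolar          t         —       
retroflex         ʈ         —       
palatal           c         ɟ       
Gaps, from front to back: bilabial lacks voiced (/b/); alveolar lacks voiced (/d/); retroflex lacks voiced (/ɖ/).

/b/, /d/, /ɖ/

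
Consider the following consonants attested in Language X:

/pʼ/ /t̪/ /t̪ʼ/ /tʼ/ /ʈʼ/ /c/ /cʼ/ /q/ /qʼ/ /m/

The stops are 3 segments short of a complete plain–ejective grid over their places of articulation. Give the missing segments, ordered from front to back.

place of articulation  plain     ejective
bilabial          —         pʼ      
dental            t̪        t̪ʼ     
alveolar          —         tʼ      
retroflex         —         ʈʼ      
palatal           c         cʼ      
uvular            q         qʼ      
Gaps, from front to back: bilabial lacks plain (/p/); alveolar lacks plain (/t/); retroflex lacks plain (/ʈ/).

/p/, /t/, /ʈ/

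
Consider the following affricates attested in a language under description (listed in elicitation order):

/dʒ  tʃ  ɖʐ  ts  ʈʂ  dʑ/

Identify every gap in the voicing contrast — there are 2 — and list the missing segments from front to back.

alveolar: voiceless /ts/, voiced —.
postalveolar: voiceless /tʃ/, voiced /dʒ/.
retroflex: voiceless /ʈʂ/, voiced /ɖʐ/.
alveolo-palatal: voiceless —, voiced /dʑ/.
Gaps, from front to back: alveolar lacks voiced (/dz/); alveolo-palatal lacks voiceless (/tɕ/).

/dz/, /tɕ/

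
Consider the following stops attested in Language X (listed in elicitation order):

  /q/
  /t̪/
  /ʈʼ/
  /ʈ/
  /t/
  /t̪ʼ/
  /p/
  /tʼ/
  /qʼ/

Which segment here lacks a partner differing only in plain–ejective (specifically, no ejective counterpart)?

Dental: /t̪/ ~ /t̪ʼ/
Alveolar: /t/ ~ /tʼ/
Retroflex: /ʈ/ ~ /ʈʼ/
Uvular: /q/ ~ /qʼ/
Bilabial: only /p/ (plain); no ejective partner.
So /p/ is the unpaired segment.

/p/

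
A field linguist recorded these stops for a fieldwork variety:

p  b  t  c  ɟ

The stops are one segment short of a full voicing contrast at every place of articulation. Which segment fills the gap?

/d/

place of articulation  voiceless  voiced  
bilabial          p         b       
alveolar          t         —       
palatal           c         ɟ       
The alveolar row has no voiced member, so the gap is the voiced alveolar stop /d/.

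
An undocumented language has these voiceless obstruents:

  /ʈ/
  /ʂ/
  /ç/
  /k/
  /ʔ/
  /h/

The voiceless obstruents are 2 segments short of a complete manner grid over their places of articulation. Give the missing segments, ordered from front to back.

/c/, /x/

place of articulation  stop      fricative
retroflex         ʈ         ʂ       
palatal           —         ç       
velar             k         —       
glottal           ʔ         h       
Gaps, from front to back: palatal lacks stop (/c/); velar lacks fricative (/x/).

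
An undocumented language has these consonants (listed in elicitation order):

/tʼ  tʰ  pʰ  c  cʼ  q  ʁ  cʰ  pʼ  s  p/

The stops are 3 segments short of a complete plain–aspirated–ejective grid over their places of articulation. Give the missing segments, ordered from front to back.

/t/, /qʰ/, /qʼ/

Plain: /p/ (bilabial), /c/ (palatal), /q/ (uvular).
Aspirated: /pʰ/ (bilabial), /tʰ/ (alveolar), /cʰ/ (palatal).
Ejective: /pʼ/ (bilabial), /tʼ/ (alveolar), /cʼ/ (palatal).
Gaps, from front to back: alveolar lacks plain (/t/); uvular lacks aspirated (/qʰ/); uvular lacks ejective (/qʼ/).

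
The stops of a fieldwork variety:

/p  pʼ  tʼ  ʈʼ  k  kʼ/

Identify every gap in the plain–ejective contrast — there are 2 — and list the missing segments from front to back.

bilabial: plain /p/, ejective /pʼ/.
alveolar: plain —, ejective /tʼ/.
retroflex: plain —, ejective /ʈʼ/.
velar: plain /k/, ejective /kʼ/.
Gaps, from front to back: alveolar lacks plain (/t/); retroflex lacks plain (/ʈ/).

/t/, /ʈ/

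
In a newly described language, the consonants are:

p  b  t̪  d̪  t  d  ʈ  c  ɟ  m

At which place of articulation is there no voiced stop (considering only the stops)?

Voiceless: /p/ (bilabial), /t̪/ (dental), /t/ (alveolar), /ʈ/ (retroflex), /c/ (palatal).
Voiced: /b/ (bilabial), /d̪/ (dental), /d/ (alveolar), /ɟ/ (palatal).
Every place of articulation has a voiced member except retroflex, where /ɖ/ would be expected.

retroflex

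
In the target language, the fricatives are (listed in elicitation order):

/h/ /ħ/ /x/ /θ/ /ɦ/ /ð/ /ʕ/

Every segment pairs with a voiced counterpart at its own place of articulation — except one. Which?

Dental: /θ/ ~ /ð/
Pharyngeal: /ħ/ ~ /ʕ/
Glottal: /h/ ~ /ɦ/
Velar: only /x/ (voiceless); no voiced partner.
So /x/ is the unpaired segment.

/x/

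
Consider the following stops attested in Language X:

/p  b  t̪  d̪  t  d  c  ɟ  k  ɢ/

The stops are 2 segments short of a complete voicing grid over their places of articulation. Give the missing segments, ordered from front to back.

place of articulation  voiceless  voiced  
bilabial          p         b       
dental            t̪        d̪      
alveolar          t         d       
palatal           c         ɟ       
velar             k         —       
uvular            —         ɢ       
Gaps, from front to back: velar lacks voiced (/ɡ/); uvular lacks voiceless (/q/).

/ɡ/, /q/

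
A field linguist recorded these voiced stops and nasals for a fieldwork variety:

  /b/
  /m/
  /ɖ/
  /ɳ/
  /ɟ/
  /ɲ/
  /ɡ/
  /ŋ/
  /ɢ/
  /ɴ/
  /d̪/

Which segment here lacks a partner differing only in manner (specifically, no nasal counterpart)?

/d̪/

Bilabial: /b/ ~ /m/
Retroflex: /ɖ/ ~ /ɳ/
Palatal: /ɟ/ ~ /ɲ/
Velar: /ɡ/ ~ /ŋ/
Uvular: /ɢ/ ~ /ɴ/
Dental: only /d̪/ (oral stop); no nasal partner.
So /d̪/ is the unpaired segment.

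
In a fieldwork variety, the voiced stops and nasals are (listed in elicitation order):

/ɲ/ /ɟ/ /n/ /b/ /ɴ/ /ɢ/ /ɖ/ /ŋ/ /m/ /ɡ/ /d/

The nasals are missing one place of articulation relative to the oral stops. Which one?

Oral stop: /b/ (bilabial), /d/ (alveolar), /ɖ/ (retroflex), /ɟ/ (palatal), /ɡ/ (velar), /ɢ/ (uvular).
Nasal: /m/ (bilabial), /n/ (alveolar), /ɲ/ (palatal), /ŋ/ (velar), /ɴ/ (uvular).
Every place of articulation has a nasal member except retroflex, where /ɳ/ would be expected.

retroflex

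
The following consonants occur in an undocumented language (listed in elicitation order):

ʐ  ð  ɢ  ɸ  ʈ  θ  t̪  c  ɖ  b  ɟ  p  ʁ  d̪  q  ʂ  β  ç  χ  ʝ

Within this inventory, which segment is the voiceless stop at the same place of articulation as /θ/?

/θ/ is a voiceless dental fricative.
The voiceless stop at the same place is a voiceless dental stop — in this inventory, /t̪/.

/t̪/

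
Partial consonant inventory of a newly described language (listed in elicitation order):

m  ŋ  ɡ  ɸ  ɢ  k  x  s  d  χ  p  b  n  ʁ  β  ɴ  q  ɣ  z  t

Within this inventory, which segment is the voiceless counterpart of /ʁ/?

/ʁ/ is a voiced uvular fricative.
The voiceless counterpart is a voiceless uvular fricative — in this inventory, /χ/.

/χ/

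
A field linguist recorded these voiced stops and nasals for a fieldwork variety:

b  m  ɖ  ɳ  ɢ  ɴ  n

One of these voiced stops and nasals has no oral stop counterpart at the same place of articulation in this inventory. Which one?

/n/

Bilabial: /b/ ~ /m/
Retroflex: /ɖ/ ~ /ɳ/
Uvular: /ɢ/ ~ /ɴ/
Alveolar: only /n/ (nasal); no oral stop partner.
So /n/ is the unpaired segment.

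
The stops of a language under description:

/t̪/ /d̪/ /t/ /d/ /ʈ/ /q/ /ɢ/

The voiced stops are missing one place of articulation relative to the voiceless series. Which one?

retroflex

dental: voiceless /t̪/, voiced /d̪/.
alveolar: voiceless /t/, voiced /d/.
retroflex: voiceless /ʈ/, voiced —.
uvular: voiceless /q/, voiced /ɢ/.
Every place of articulation has a voiced member except retroflex, where /ɖ/ would be expected.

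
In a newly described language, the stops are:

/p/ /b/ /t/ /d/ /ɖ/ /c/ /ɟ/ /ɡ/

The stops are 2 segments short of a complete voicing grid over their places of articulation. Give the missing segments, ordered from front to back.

place of articulation  voiceless  voiced  
bilabial          p         b       
alveolar          t         d       
retroflex         —         ɖ       
palatal           c         ɟ       
velar             —         ɡ       
Gaps, from front to back: retroflex lacks voiceless (/ʈ/); velar lacks voiceless (/k/).

/ʈ/, /k/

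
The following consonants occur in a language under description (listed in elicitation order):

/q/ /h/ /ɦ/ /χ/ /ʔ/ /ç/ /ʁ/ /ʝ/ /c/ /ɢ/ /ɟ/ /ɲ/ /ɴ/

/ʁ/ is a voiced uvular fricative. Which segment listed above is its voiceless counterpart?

/χ/

The voiceless counterpart is a voiceless uvular fricative — in this inventory, /χ/.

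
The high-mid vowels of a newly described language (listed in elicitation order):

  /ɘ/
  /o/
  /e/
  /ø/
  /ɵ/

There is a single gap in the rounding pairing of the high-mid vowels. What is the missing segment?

/ɤ/

Unrounded: /e/ (front), /ɘ/ (central).
Rounded: /ø/ (front), /ɵ/ (central), /o/ (back).
The back row has no unrounded member, so the gap is the back unrounded vowel /ɤ/.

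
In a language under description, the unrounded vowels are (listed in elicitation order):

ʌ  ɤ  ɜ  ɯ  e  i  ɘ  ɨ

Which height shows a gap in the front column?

Front: /i/ (high), /e/ (high-mid).
Central: /ɨ/ (high), /ɘ/ (high-mid), /ɜ/ (low-mid).
Back: /ɯ/ (high), /ɤ/ (high-mid), /ʌ/ (low-mid).
Every height has a front member except low-mid, where /ɛ/ would be expected.

low-mid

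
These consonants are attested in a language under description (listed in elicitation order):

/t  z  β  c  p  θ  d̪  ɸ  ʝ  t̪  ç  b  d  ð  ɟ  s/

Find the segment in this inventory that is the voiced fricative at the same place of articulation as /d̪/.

/ð/

/d̪/ is a voiced dental stop.
The voiced fricative at the same place is a voiced dental fricative — in this inventory, /ð/.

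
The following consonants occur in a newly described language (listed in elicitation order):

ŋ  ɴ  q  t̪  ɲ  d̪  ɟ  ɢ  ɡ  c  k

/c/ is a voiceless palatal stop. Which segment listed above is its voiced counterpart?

/ɟ/

The voiced counterpart is a voiced palatal stop — in this inventory, /ɟ/.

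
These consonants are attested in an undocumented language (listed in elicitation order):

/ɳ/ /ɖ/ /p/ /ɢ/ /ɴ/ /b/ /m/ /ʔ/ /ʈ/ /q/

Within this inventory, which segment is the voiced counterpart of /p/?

/p/ is a voiceless bilabial stop.
The voiced counterpart is a voiced bilabial stop — in this inventory, /b/.

/b/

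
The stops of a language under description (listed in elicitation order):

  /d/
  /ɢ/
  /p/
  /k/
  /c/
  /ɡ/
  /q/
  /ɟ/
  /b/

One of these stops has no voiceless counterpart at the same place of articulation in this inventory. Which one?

Bilabial: /p/ ~ /b/
Palatal: /c/ ~ /ɟ/
Velar: /k/ ~ /ɡ/
Uvular: /q/ ~ /ɢ/
Alveolar: only /d/ (voiced); no voiceless partner.
So /d/ is the unpaired segment.

/d/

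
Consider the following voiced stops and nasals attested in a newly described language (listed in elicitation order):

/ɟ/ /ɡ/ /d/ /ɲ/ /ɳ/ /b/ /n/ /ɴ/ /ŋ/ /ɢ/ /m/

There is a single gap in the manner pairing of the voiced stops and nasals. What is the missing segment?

/ɖ/

place of articulation  oral stop  nasal   
bilabial          b         m       
alveolar          d         n       
retroflex         —         ɳ       
palatal           ɟ         ɲ       
velar             ɡ         ŋ       
uvular            ɢ         ɴ       
The retroflex row has no oral stop member, so the gap is the retroflex oral stop /ɖ/.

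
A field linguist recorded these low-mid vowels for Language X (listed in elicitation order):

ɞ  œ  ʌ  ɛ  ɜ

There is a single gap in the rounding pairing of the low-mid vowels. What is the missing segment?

/ɔ/

backness          unrounded  rounded 
front             ɛ         œ       
central           ɜ         ɞ       
back              ʌ         —       
The back row has no rounded member, so the gap is the back rounded vowel /ɔ/.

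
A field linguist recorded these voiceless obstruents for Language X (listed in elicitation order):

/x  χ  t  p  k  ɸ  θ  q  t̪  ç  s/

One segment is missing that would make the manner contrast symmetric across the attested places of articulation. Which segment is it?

/c/

place of articulation  stop      fricative
bilabial          p         ɸ       
dental            t̪        θ       
alveolar          t         s       
palatal           —         ç       
velar             k         x       
uvular            q         χ       
The palatal row has no stop member, so the gap is the palatal stop /c/.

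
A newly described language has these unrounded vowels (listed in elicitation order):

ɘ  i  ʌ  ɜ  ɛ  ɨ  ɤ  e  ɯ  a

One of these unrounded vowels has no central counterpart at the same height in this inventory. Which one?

/a/

High: /i/ ~ /ɨ/ ~ /ɯ/
High-mid: /e/ ~ /ɘ/ ~ /ɤ/
Low-mid: /ɛ/ ~ /ɜ/ ~ /ʌ/
Low: only /a/ (front); no central partner.
So /a/ is the unpaired segment.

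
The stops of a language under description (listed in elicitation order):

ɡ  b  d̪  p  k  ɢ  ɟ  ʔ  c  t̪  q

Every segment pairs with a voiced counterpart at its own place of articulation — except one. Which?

/ʔ/

Bilabial: /p/ ~ /b/
Dental: /t̪/ ~ /d̪/
Palatal: /c/ ~ /ɟ/
Velar: /k/ ~ /ɡ/
Uvular: /q/ ~ /ɢ/
Glottal: only /ʔ/ (voiceless); no voiced partner.
So /ʔ/ is the unpaired segment.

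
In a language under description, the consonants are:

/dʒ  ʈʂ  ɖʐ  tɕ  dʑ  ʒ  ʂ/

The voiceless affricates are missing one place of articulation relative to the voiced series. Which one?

place of articulation  voiceless  voiced  
postalveolar      —         dʒ      
retroflex         ʈʂ        ɖʐ      
alveolo-palatal   tɕ        dʑ      
Every place of articulation has a voiceless member except postalveolar, where /tʃ/ would be expected.

postalveolar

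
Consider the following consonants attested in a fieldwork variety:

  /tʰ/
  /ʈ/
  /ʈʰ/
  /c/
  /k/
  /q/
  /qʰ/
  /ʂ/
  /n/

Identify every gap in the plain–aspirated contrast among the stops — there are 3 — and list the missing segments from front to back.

/t/, /cʰ/, /kʰ/

place of articulation  plain     aspirated
alveolar          —         tʰ      
retroflex         ʈ         ʈʰ      
palatal           c         —       
velar             k         —       
uvular            q         qʰ      
Gaps, from front to back: alveolar lacks plain (/t/); palatal lacks aspirated (/cʰ/); velar lacks aspirated (/kʰ/).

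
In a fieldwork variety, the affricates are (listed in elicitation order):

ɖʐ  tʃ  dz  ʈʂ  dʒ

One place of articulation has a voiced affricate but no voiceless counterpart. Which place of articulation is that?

alveolar

alveolar: voiceless —, voiced /dz/.
postalveolar: voiceless /tʃ/, voiced /dʒ/.
retroflex: voiceless /ʈʂ/, voiced /ɖʐ/.
Every place of articulation has a voiceless member except alveolar, where /ts/ would be expected.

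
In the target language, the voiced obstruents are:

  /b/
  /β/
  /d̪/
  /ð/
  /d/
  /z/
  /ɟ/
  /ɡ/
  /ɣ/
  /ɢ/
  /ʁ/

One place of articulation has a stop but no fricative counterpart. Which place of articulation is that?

bilabial: stop /b/, fricative /β/.
dental: stop /d̪/, fricative /ð/.
alveolar: stop /d/, fricative /z/.
palatal: stop /ɟ/, fricative —.
velar: stop /ɡ/, fricative /ɣ/.
uvular: stop /ɢ/, fricative /ʁ/.
Every place of articulation has a fricative member except palatal, where /ʝ/ would be expected.

palatal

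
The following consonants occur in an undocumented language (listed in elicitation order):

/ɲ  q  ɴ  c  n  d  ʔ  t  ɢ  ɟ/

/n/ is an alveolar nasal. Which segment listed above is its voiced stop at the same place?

/d/

The voiced stop at the same place is a voiced alveolar stop — in this inventory, /d/.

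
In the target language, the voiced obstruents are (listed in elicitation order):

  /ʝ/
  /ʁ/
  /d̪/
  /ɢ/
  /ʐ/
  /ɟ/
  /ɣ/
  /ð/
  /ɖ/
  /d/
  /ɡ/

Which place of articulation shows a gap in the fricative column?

Stop: /d̪/ (dental), /d/ (alveolar), /ɖ/ (retroflex), /ɟ/ (palatal), /ɡ/ (velar), /ɢ/ (uvular).
Fricative: /ð/ (dental), /ʐ/ (retroflex), /ʝ/ (palatal), /ɣ/ (velar), /ʁ/ (uvular).
Every place of articulation has a fricative member except alveolar, where /z/ would be expected.

alveolar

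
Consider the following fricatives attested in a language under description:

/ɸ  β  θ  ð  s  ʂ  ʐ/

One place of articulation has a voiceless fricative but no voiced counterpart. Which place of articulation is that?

alveolar

place of articulation  voiceless  voiced  
bilabial          ɸ         β       
dental            θ         ð       
alveolar          s         —       
retroflex         ʂ         ʐ       
Every place of articulation has a voiced member except alveolar, where /z/ would be expected.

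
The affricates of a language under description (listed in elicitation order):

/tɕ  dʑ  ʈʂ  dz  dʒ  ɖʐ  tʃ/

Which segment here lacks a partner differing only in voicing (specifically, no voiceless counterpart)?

/dz/

Postalveolar: /tʃ/ ~ /dʒ/
Retroflex: /ʈʂ/ ~ /ɖʐ/
Alveolo-palatal: /tɕ/ ~ /dʑ/
Alveolar: only /dz/ (voiced); no voiceless partner.
So /dz/ is the unpaired segment.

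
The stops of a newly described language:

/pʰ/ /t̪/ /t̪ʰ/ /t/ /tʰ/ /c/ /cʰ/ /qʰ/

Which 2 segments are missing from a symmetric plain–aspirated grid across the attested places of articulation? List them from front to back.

/p/, /q/

place of articulation  plain     aspirated
bilabial          —         pʰ      
dental            t̪        t̪ʰ     
alveolar          t         tʰ      
palatal           c         cʰ      
uvular            —         qʰ      
Gaps, from front to back: bilabial lacks plain (/p/); uvular lacks plain (/q/).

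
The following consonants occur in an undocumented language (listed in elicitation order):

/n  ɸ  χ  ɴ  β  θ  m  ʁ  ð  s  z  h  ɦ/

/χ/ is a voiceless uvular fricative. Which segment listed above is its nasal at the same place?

/ɴ/

The nasal at the same place is an uvular nasal — in this inventory, /ɴ/.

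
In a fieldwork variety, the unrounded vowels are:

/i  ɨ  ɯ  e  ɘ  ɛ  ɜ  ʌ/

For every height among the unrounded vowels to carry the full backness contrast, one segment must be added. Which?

/ɤ/

height            front     central   back    
high              i         ɨ         ɯ       
high-mid          e         ɘ         —       
low-mid           ɛ         ɜ         ʌ       
The high-mid row has no back member, so the gap is the high-mid back unrounded vowel /ɤ/.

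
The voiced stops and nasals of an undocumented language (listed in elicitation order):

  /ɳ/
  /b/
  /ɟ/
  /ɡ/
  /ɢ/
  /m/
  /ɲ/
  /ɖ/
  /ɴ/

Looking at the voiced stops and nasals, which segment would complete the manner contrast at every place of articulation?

bilabial: oral stop /b/, nasal /m/.
retroflex: oral stop /ɖ/, nasal /ɳ/.
palatal: oral stop /ɟ/, nasal /ɲ/.
velar: oral stop /ɡ/, nasal —.
uvular: oral stop /ɢ/, nasal /ɴ/.
The velar row has no nasal member, so the gap is the velar nasal /ŋ/.

/ŋ/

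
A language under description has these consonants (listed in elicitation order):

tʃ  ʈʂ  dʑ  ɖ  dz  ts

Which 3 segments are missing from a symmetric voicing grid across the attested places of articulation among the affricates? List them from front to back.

place of articulation  voiceless  voiced  
alveolar          ts        dz      
postalveolar      tʃ        —       
retroflex         ʈʂ        —       
alveolo-palatal   —         dʑ      
Gaps, from front to back: postalveolar lacks voiced (/dʒ/); retroflex lacks voiced (/ɖʐ/); alveolo-palatal lacks voiceless (/tɕ/).

/dʒ/, /ɖʐ/, /tɕ/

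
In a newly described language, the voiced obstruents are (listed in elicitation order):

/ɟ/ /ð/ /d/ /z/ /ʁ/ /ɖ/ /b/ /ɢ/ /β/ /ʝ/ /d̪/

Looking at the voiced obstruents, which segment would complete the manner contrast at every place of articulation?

/ʐ/

place of articulation  stop      fricative
bilabial          b         β       
dental            d̪        ð       
alveolar          d         z       
retroflex         ɖ         —       
palatal           ɟ         ʝ       
uvular            ɢ         ʁ       
The retroflex row has no fricative member, so the gap is the retroflex fricative /ʐ/.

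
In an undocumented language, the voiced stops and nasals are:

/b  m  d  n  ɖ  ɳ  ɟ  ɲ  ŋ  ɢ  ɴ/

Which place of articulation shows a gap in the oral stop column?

velar

bilabial: oral stop /b/, nasal /m/.
alveolar: oral stop /d/, nasal /n/.
retroflex: oral stop /ɖ/, nasal /ɳ/.
palatal: oral stop /ɟ/, nasal /ɲ/.
velar: oral stop —, nasal /ŋ/.
uvular: oral stop /ɢ/, nasal /ɴ/.
Every place of articulation has an oral stop member except velar, where /ɡ/ would be expected.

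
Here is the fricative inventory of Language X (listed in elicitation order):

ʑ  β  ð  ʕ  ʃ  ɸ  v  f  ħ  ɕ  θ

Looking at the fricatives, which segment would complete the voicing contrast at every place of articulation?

/ʒ/

Voiceless: /ɸ/ (bilabial), /f/ (labiodental), /θ/ (dental), /ʃ/ (postalveolar), /ɕ/ (alveolo-palatal), /ħ/ (pharyngeal).
Voiced: /β/ (bilabial), /v/ (labiodental), /ð/ (dental), /ʑ/ (alveolo-palatal), /ʕ/ (pharyngeal).
The postalveolar row has no voiced member, so the gap is the voiced postalveolar fricative /ʒ/.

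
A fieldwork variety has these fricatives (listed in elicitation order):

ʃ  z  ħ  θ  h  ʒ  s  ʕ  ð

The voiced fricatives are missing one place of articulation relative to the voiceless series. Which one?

glottal

dental: voiceless /θ/, voiced /ð/.
alveolar: voiceless /s/, voiced /z/.
postalveolar: voiceless /ʃ/, voiced /ʒ/.
pharyngeal: voiceless /ħ/, voiced /ʕ/.
glottal: voiceless /h/, voiced —.
Every place of articulation has a voiced member except glottal, where /ɦ/ would be expected.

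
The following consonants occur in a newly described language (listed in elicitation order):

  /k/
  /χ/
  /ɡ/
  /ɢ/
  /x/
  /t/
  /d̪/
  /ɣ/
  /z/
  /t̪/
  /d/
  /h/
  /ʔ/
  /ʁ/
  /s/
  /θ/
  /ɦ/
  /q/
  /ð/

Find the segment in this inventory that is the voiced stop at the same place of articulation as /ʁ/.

/ɢ/

/ʁ/ is a voiced uvular fricative.
The voiced stop at the same place is a voiced uvular stop — in this inventory, /ɢ/.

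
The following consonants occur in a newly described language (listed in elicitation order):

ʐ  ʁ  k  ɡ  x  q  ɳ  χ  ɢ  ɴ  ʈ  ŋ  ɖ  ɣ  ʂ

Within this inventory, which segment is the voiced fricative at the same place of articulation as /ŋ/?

/ɣ/

/ŋ/ is a velar nasal.
The voiced fricative at the same place is a voiced velar fricative — in this inventory, /ɣ/.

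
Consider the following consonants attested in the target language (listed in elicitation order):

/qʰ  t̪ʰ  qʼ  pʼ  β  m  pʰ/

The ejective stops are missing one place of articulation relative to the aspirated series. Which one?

place of articulation  aspirated  ejective
bilabial          pʰ        pʼ      
dental            t̪ʰ       —       
uvular            qʰ        qʼ      
Every place of articulation has an ejective member except dental, where /t̪ʼ/ would be expected.

dental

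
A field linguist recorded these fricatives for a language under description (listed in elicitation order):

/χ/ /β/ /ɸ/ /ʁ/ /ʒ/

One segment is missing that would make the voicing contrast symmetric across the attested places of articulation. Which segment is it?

bilabial: voiceless /ɸ/, voiced /β/.
postalveolar: voiceless —, voiced /ʒ/.
uvular: voiceless /χ/, voiced /ʁ/.
The postalveolar row has no voiceless member, so the gap is the voiceless postalveolar fricative /ʃ/.

/ʃ/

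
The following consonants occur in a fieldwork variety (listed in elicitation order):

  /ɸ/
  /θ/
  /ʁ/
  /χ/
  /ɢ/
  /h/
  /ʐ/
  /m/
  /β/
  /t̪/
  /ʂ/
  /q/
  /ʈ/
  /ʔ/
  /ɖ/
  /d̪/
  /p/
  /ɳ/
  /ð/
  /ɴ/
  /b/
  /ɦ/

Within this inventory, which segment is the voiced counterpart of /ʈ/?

/ɖ/

/ʈ/ is a voiceless retroflex stop.
The voiced counterpart is a voiced retroflex stop — in this inventory, /ɖ/.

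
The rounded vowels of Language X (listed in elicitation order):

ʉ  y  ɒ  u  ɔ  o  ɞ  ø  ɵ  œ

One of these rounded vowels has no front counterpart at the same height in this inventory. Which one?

High: /y/ ~ /ʉ/ ~ /u/
High-mid: /ø/ ~ /ɵ/ ~ /o/
Low-mid: /œ/ ~ /ɞ/ ~ /ɔ/
Low: only /ɒ/ (back); no front partner.
So /ɒ/ is the unpaired segment.

/ɒ/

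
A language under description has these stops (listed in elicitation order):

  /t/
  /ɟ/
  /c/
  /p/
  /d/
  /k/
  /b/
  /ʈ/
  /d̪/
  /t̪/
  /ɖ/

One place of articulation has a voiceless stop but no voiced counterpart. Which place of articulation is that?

velar

bilabial: voiceless /p/, voiced /b/.
dental: voiceless /t̪/, voiced /d̪/.
alveolar: voiceless /t/, voiced /d/.
retroflex: voiceless /ʈ/, voiced /ɖ/.
palatal: voiceless /c/, voiced /ɟ/.
velar: voiceless /k/, voiced —.
Every place of articulation has a voiced member except velar, where /ɡ/ would be expected.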